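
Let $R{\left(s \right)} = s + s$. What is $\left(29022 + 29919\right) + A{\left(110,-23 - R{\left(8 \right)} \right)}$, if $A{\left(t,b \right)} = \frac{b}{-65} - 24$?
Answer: $\frac{294588}{5} \approx 58918.0$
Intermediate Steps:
$R{\left(s \right)} = 2 s$
$A{\left(t,b \right)} = -24 - \frac{b}{65}$ ($A{\left(t,b \right)} = b \left(- \frac{1}{65}\right) - 24 = - \frac{b}{65} - 24 = -24 - \frac{b}{65}$)
$\left(29022 + 29919\right) + A{\left(110,-23 - R{\left(8 \right)} \right)} = \left(29022 + 29919\right) - \left(24 + \frac{-23 - 2 \cdot 8}{65}\right) = 58941 - \left(24 + \frac{-23 - 16}{65}\right) = 58941 - \frac{117}{5} = \frac{294588}{5}$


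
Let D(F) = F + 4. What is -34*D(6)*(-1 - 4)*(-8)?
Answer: -13600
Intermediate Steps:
D(F) = 4 + F
-34*D(6)*(-1 - 4)*(-8) = -34*(4 + 6)*(-1 - 4)*(-8) = -34*10*(-5)*(-8) = -(-1700)*(-8) = -34*400 = -13600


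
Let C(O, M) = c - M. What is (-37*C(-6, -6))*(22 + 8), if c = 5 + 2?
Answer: -14430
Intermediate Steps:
c = 7
C(O, M) = 7 - M
(-37*C(-6, -6))*(22 + 8) = (-37*(7 - 1*(-6)))*(22 + 8) = -37*(7 + 6)*30 = -37*13*30 = -481*30 = -14430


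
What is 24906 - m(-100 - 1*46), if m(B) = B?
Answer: 25052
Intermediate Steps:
24906 - m(-100 - 1*46) = 24906 - (-100 - 1*46) = 24906 - (-100 - 46) = 24906 - 1*(-146) = 24906 + 146 = 25052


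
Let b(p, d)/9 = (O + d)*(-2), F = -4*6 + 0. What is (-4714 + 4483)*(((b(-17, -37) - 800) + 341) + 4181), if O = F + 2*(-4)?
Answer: -1146684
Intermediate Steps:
F = -24 (F = -24 + 0 = -24)
O = -32 (O = -24 + 2*(-4) = -24 - 8 = -32)
b(p, d) = 576 - 18*d (b(p, d) = 9*((-32 + d)*(-2)) = 9*(64 - 2*d) = 576 - 18*d)
(-4714 + 4483)*(((b(-17, -37) - 800) + 341) + 4181) = (-4714 + 4483)*((((576 - 18*(-37)) - 800) + 341) + 4181) = -231*((((576 + 666) - 800) + 341) + 4181) = -231*(((1242 - 800) + 341) + 4181) = -231*((442 + 341) + 4181) = -231*(783 + 4181) = -231*4964 = -1146684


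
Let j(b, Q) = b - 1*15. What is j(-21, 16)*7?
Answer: -252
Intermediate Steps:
j(b, Q) = -15 + b (j(b, Q) = b - 15 = -15 + b)
j(-21, 16)*7 = (-15 - 21)*7 = -36*7 = -252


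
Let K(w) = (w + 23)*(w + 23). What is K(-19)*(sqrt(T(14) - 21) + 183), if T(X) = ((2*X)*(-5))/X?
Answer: 2928 + 16*I*sqrt(31) ≈ 2928.0 + 89.084*I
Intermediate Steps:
T(X) = -10 (T(X) = (-10*X)/X = -10)
K(w) = (23 + w)**2 (K(w) = (23 + w)*(23 + w) = (23 + w)**2)
K(-19)*(sqrt(T(14) - 21) + 183) = (23 - 19)**2*(sqrt(-10 - 21) + 183) = 4**2*(sqrt(-31) + 183) = 16*(I*sqrt(31) + 183) = 16*(183 + I*sqrt(31)) = 2928 + 16*I*sqrt(31)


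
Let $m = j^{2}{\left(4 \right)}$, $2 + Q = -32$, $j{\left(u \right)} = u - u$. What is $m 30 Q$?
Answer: $0$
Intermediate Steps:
$j{\left(u \right)} = 0$
$Q = -34$ ($Q = -2 - 32 = -34$)
$m = 0$ ($m = 0^{2} = 0$)
$m 30 Q = 0 \cdot 30 \left(-34\right) = 0 \left(-34\right) = 0$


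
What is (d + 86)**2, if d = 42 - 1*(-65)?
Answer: 37249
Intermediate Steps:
d = 107 (d = 42 + 65 = 107)
(d + 86)**2 = (107 + 86)**2 = 193**2 = 37249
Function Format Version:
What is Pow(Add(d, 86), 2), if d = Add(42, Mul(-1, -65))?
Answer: 37249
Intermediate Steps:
d = 107 (d = Add(42, 65) = 107)
Pow(Add(d, 86), 2) = Pow(Add(107, 86), 2) = Pow(193, 2) = 37249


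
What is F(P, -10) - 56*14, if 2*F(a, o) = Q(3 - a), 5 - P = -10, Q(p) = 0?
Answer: -784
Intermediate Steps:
P = 15 (P = 5 - 1*(-10) = 5 + 10 = 15)
F(a, o) = 0 (F(a, o) = (½)*0 = 0)
F(P, -10) - 56*14 = 0 - 56*14 = 0 - 784 = -784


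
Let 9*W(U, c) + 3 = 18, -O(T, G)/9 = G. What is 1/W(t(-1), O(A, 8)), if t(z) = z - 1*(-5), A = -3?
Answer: ⅗ ≈ 0.60000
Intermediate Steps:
t(z) = 5 + z (t(z) = z + 5 = 5 + z)
O(T, G) = -9*G
W(U, c) = 5/3 (W(U, c) = -⅓ + (⅑)*18 = -⅓ + 2 = 5/3)
1/W(t(-1), O(A, 8)) = 1/(5/3) = ⅗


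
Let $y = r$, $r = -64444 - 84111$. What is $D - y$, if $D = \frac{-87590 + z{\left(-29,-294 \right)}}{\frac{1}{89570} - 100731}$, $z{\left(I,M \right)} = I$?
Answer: $\frac{1340341721042125}{9022475669} \approx 1.4856 \cdot 10^{5}$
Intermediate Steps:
$r = -148555$ ($r = -64444 - 84111 = -148555$)
$D = \frac{7848033830}{9022475669}$ ($D = \frac{-87590 - 29}{\frac{1}{89570} - 100731} = - \frac{87619}{\frac{1}{89570} - 100731} = - \frac{87619}{- \frac{9022475669}{89570}} = \left(-87619\right) \left(- \frac{89570}{9022475669}\right) = \frac{7848033830}{9022475669} \approx 0.86983$)
$y = -148555$
$D - y = \frac{7848033830}{9022475669} - -148555 = \frac{7848033830}{9022475669} + 148555 = \frac{1340341721042125}{9022475669}$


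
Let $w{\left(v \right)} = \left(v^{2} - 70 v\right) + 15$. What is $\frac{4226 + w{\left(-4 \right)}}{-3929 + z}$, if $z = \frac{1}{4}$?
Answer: $- \frac{18148}{15715} \approx -1.1548$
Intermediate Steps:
$z = \frac{1}{4} \approx 0.25$
$w{\left(v \right)} = 15 + v^{2} - 70 v$
$\frac{4226 + w{\left(-4 \right)}}{-3929 + z} = \frac{4226 + \left(15 + \left(-4\right)^{2} - -280\right)}{-3929 + \frac{1}{4}} = \frac{4226 + \left(15 + 16 + 280\right)}{- \frac{15715}{4}} = \left(4226 + 311\right) \left(- \frac{4}{15715}\right) = 4537 \left(- \frac{4}{15715}\right) = - \frac{18148}{15715}$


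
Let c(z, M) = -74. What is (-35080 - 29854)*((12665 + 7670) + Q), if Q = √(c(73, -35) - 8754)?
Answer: -1320432890 - 129868*I*√2207 ≈ -1.3204e+9 - 6.101e+6*I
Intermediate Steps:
Q = 2*I*√2207 (Q = √(-74 - 8754) = √(-8828) = 2*I*√2207 ≈ 93.957*I)
(-35080 - 29854)*((12665 + 7670) + Q) = (-35080 - 29854)*((12665 + 7670) + 2*I*√2207) = -64934*(20335 + 2*I*√2207) = -1320432890 - 129868*I*√2207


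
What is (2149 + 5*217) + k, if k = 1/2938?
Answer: 9501493/2938 ≈ 3234.0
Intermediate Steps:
k = 1/2938 ≈ 0.00034037
(2149 + 5*217) + k = (2149 + 5*217) + 1/2938 = (2149 + 1085) + 1/2938 = 3234 + 1/2938 = 9501493/2938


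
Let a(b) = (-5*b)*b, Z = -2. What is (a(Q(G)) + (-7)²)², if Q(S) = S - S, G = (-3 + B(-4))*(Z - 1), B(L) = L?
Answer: 2401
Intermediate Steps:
G = 21 (G = (-3 - 4)*(-2 - 1) = -7*(-3) = 21)
Q(S) = 0
a(b) = -5*b²
(a(Q(G)) + (-7)²)² = (-5*0² + (-7)²)² = (-5*0 + 49)² = (0 + 49)² = 49² = 2401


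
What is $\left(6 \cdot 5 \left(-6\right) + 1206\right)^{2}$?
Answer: $1052676$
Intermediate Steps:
$\left(6 \cdot 5 \left(-6\right) + 1206\right)^{2} = \left(30 \left(-6\right) + 1206\right)^{2} = \left(-180 + 1206\right)^{2} = 1026^{2} = 1052676$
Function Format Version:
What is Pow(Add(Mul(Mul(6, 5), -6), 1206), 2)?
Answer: 1052676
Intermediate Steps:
Pow(Add(Mul(Mul(6, 5), -6), 1206), 2) = Pow(Add(Mul(30, -6), 1206), 2) = Pow(Add(-180, 1206), 2) = Pow(1026, 2) = 1052676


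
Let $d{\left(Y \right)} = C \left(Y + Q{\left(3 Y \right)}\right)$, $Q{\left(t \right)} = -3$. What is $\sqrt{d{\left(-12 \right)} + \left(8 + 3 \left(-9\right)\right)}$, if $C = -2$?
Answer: $\sqrt{11} \approx 3.3166$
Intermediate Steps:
$d{\left(Y \right)} = 6 - 2 Y$ ($d{\left(Y \right)} = - 2 \left(Y - 3\right) = - 2 \left(-3 + Y\right) = 6 - 2 Y$)
$\sqrt{d{\left(-12 \right)} + \left(8 + 3 \left(-9\right)\right)} = \sqrt{\left(6 - -24\right) + \left(8 + 3 \left(-9\right)\right)} = \sqrt{\left(6 + 24\right) + \left(8 - 27\right)} = \sqrt{30 - 19} = \sqrt{11}$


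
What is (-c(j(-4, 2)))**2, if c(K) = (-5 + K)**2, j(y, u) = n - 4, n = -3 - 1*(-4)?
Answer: 4096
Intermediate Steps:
n = 1 (n = -3 + 4 = 1)
j(y, u) = -3 (j(y, u) = 1 - 4 = -3)
(-c(j(-4, 2)))**2 = (-(-5 - 3)**2)**2 = (-1*(-8)**2)**2 = (-1*64)**2 = (-64)**2 = 4096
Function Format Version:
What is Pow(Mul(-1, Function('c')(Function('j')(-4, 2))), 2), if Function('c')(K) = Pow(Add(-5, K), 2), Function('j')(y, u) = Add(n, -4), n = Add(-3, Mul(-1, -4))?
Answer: 4096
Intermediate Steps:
n = 1 (n = Add(-3, 4) = 1)
Function('j')(y, u) = -3 (Function('j')(y, u) = Add(1, -4) = -3)
Pow(Mul(-1, Function('c')(Function('j')(-4, 2))), 2) = Pow(Mul(-1, Pow(Add(-5, -3), 2)), 2) = Pow(Mul(-1, Pow(-8, 2)), 2) = Pow(Mul(-1, 64), 2) = Pow(-64, 2) = 4096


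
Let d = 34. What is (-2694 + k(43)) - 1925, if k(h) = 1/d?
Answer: -157045/34 ≈ -4619.0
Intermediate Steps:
k(h) = 1/34
(-2694 + k(43)) - 1925 = (-2694 + 1/34) - 1925 = -91595/34 - 1925 = -157045/34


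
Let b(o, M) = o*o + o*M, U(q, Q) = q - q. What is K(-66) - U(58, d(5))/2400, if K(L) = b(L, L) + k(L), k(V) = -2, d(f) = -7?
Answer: 8710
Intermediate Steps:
U(q, Q) = 0
b(o, M) = o² + M*o
K(L) = -2 + 2*L² (K(L) = L*(L + L) - 2 = L*(2*L) - 2 = 2*L² - 2 = -2 + 2*L²)
K(-66) - U(58, d(5))/2400 = (-2 + 2*(-66)²) - 0/2400 = (-2 + 2*4356) - 0/2400 = (-2 + 8712) - 1*0 = 8710 + 0 = 8710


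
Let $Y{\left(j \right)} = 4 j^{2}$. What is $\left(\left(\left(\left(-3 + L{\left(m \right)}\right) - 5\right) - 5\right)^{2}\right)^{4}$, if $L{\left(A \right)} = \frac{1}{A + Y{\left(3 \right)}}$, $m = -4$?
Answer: $\frac{879801653179312890625}{1099511627776} \approx 8.0018 \cdot 10^{8}$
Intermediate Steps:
$L{\left(A \right)} = \frac{1}{36 + A}$ ($L{\left(A \right)} = \frac{1}{A + 4 \cdot 3^{2}} = \frac{1}{A + 4 \cdot 9} = \frac{1}{A + 36} = \frac{1}{36 + A}$)
$\left(\left(\left(\left(-3 + L{\left(m \right)}\right) - 5\right) - 5\right)^{2}\right)^{4} = \left(\left(\left(\left(-3 + \frac{1}{36 - 4}\right) - 5\right) - 5\right)^{2}\right)^{4} = \left(\left(\left(\left(-3 + \frac{1}{32}\right) - 5\right) - 5\right)^{2}\right)^{4} = \left(\left(\left(- \frac{95}{32} - 5\right) - 5\right)^{2}\right)^{4} = \left(\left(- \frac{255}{32} - 5\right)^{2}\right)^{4} = \left(\left(- \frac{415}{32}\right)^{2}\right)^{4} = \left(\frac{172225}{1024}\right)^{4} = \frac{879801653179312890625}{1099511627776}$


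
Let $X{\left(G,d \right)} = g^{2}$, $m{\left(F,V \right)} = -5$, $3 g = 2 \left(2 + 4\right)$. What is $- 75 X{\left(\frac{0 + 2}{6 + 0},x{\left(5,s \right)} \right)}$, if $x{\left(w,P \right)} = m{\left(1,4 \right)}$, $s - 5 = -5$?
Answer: $-1200$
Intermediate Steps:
$s = 0$ ($s = 5 - 5 = 0$)
$g = 4$ ($g = \frac{2 \left(2 + 4\right)}{3} = \frac{2 \cdot 6}{3} = \frac{1}{3} \cdot 12 = 4$)
$x{\left(w,P \right)} = -5$
$X{\left(G,d \right)} = 16$ ($X{\left(G,d \right)} = 4^{2} = 16$)
$- 75 X{\left(\frac{0 + 2}{6 + 0},x{\left(5,s \right)} \right)} = \left(-75\right) 16 = -1200$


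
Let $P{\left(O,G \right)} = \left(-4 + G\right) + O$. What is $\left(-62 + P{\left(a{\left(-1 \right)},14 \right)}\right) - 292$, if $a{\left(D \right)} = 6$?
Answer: $-338$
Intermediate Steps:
$P{\left(O,G \right)} = -4 + G + O$
$\left(-62 + P{\left(a{\left(-1 \right)},14 \right)}\right) - 292 = \left(-62 + \left(-4 + 14 + 6\right)\right) - 292 = \left(-62 + 16\right) - 292 = -46 - 292 = -338$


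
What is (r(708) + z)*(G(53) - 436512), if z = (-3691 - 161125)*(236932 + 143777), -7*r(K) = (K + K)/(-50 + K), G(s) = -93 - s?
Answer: 63099784024603585320/2303 ≈ 2.7399e+16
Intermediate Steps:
r(K) = -2*K/(7*(-50 + K)) (r(K) = -(K + K)/(7*(-50 + K)) = -2*K/(7*(-50 + K)))
z = -62746934544 (z = -164816*380709 = -62746934544)
(r(708) + z)*(G(53) - 436512) = (-2*708/(-350 + 7*708) - 62746934544)*((-93 - 1*53) - 436512) = (-2*708/(-350 + 4956) - 62746934544)*((-93 - 53) - 436512) = (-2*708/4606 - 62746934544)*(-146 - 436512) = (-2*708*1/4606 - 62746934544)*(-436658) = (-708/2303 - 62746934544)*(-436658) = -144506190255540/2303*(-436658) = 63099784024603585320/2303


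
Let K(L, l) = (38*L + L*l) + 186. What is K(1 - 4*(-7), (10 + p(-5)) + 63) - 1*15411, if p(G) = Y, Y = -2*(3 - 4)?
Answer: -11948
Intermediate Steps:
Y = 2 (Y = -2*(-1) = 2)
p(G) = 2
K(L, l) = 186 + 38*L + L*l
K(1 - 4*(-7), (10 + p(-5)) + 63) - 1*15411 = (186 + 38*(1 - 4*(-7)) + (1 - 4*(-7))*((10 + 2) + 63)) - 1*15411 = (186 + 38*(1 + 28) + (1 + 28)*(12 + 63)) - 15411 = (186 + 38*29 + 29*75) - 15411 = (186 + 1102 + 2175) - 15411 = 3463 - 15411 = -11948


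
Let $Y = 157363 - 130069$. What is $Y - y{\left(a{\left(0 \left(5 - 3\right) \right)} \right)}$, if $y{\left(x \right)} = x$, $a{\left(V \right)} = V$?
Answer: $27294$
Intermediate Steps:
$Y = 27294$ ($Y = 157363 - 130069 = 27294$)
$Y - y{\left(a{\left(0 \left(5 - 3\right) \right)} \right)} = 27294 - 0 \left(5 - 3\right) = 27294 - 0 \cdot 2 = 27294 - 0 = 27294 + 0 = 27294$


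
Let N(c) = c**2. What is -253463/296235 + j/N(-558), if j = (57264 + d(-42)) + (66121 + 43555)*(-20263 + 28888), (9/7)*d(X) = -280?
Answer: 70040776844152/23059228635 ≈ 3037.4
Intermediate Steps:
d(X) = -1960/9 (d(X) = (7/9)*(-280) = -1960/9)
j = 8514112916/9 (j = (57264 - 1960/9) + (66121 + 43555)*(-20263 + 28888) = 513416/9 + 109676*8625 = 513416/9 + 945955500 = 8514112916/9 ≈ 9.4601e+8)
-253463/296235 + j/N(-558) = -253463/296235 + 8514112916/(9*((-558)**2)) = -253463*1/296235 + (8514112916/9)/311364 = -253463/296235 + (8514112916/9)*(1/311364) = -253463/296235 + 2128528229/700569 = 70040776844152/23059228635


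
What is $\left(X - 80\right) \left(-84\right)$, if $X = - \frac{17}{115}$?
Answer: $\frac{774228}{115} \approx 6732.4$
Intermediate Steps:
$X = - \frac{17}{115}$ ($X = \left(-17\right) \frac{1}{115} = - \frac{17}{115} \approx -0.14783$)
$\left(X - 80\right) \left(-84\right) = \left(- \frac{17}{115} - 80\right) \left(-84\right) = \left(- \frac{9217}{115}\right) \left(-84\right) = \frac{774228}{115}$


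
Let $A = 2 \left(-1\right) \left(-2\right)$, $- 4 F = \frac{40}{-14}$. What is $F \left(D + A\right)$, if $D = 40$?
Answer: $\frac{220}{7} \approx 31.429$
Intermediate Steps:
$F = \frac{5}{7}$ ($F = - \frac{40 \frac{1}{-14}}{4} = - \frac{40 \left(- \frac{1}{14}\right)}{4} = \left(- \frac{1}{4}\right) \left(- \frac{20}{7}\right) = \frac{5}{7} \approx 0.71429$)
$A = 4$ ($A = \left(-2\right) \left(-2\right) = 4$)
$F \left(D + A\right) = \frac{5 \left(40 + 4\right)}{7} = \frac{5}{7} \cdot 44 = \frac{220}{7}$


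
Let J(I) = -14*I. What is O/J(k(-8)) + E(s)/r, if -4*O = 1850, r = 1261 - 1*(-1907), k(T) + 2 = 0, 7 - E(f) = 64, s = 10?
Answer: -122233/7392 ≈ -16.536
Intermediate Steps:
E(f) = -57 (E(f) = 7 - 1*64 = 7 - 64 = -57)
k(T) = -2 (k(T) = -2 + 0 = -2)
r = 3168 (r = 1261 + 1907 = 3168)
O = -925/2 (O = -¼*1850 = -925/2 ≈ -462.50)
O/J(k(-8)) + E(s)/r = -925/(2*((-14*(-2)))) - 57/3168 = -925/2/28 - 57*1/3168 = -925/2*1/28 - 19/1056 = -925/56 - 19/1056 = -122233/7392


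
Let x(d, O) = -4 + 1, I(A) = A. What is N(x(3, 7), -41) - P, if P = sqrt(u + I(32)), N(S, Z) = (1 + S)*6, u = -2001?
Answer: -12 - I*sqrt(1969) ≈ -12.0 - 44.373*I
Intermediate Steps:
x(d, O) = -3
N(S, Z) = 6 + 6*S
P = I*sqrt(1969) (P = sqrt(-2001 + 32) = sqrt(-1969) = I*sqrt(1969) ≈ 44.373*I)
N(x(3, 7), -41) - P = (6 + 6*(-3)) - I*sqrt(1969) = (6 - 18) - I*sqrt(1969) = -12 - I*sqrt(1969)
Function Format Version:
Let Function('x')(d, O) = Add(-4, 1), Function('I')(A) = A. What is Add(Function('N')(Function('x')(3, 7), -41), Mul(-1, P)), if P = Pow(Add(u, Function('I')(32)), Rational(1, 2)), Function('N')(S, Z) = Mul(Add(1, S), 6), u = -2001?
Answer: Add(-12, Mul(-1, I, Pow(1969, Rational(1, 2)))) ≈ Add(-12.000, Mul(-44.373, I))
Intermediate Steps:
Function('x')(d, O) = -3
Function('N')(S, Z) = Add(6, Mul(6, S))
P = Mul(I, Pow(1969, Rational(1, 2))) (P = Pow(Add(-2001, 32), Rational(1, 2)) = Pow(-1969, Rational(1, 2)) = Mul(I, Pow(1969, Rational(1, 2))) ≈ Mul(44.373, I))
Add(Function('N')(Function('x')(3, 7), -41), Mul(-1, P)) = Add(Add(6, Mul(6, -3)), Mul(-1, Mul(I, Pow(1969, Rational(1, 2))))) = Add(Add(6, -18), Mul(-1, I, Pow(1969, Rational(1, 2)))) = Add(-12, Mul(-1, I, Pow(1969, Rational(1, 2))))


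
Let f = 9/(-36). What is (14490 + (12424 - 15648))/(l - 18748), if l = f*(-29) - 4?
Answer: -45064/74979 ≈ -0.60102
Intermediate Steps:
f = -1/4 (f = 9*(-1/36) = -1/4 ≈ -0.25000)
l = 13/4 (l = -1/4*(-29) - 4 = 29/4 - 4 = 13/4 ≈ 3.2500)
(14490 + (12424 - 15648))/(l - 18748) = (14490 + (12424 - 15648))/(13/4 - 18748) = (14490 - 3224)/(-74979/4) = 11266*(-4/74979) = -45064/74979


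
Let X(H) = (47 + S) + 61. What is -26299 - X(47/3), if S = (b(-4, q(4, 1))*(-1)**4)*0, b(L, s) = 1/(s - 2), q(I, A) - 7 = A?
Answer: -26407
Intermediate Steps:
q(I, A) = 7 + A
b(L, s) = 1/(-2 + s)
S = 0 (S = ((-1)**4/(-2 + (7 + 1)))*0 = (1/(-2 + 8))*0 = (1/6)*0 = 0)
X(H) = 108 (X(H) = (47 + 0) + 61 = 47 + 61 = 108)
-26299 - X(47/3) = -26299 - 1*108 = -26299 - 108 = -26407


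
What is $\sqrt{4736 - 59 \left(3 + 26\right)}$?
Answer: $55$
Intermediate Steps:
$\sqrt{4736 - 59 \left(3 + 26\right)} = \sqrt{4736 - 1711} = \sqrt{3025} = 55$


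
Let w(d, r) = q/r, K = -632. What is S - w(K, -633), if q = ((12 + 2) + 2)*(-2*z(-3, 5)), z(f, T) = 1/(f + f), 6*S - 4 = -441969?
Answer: -279763813/3798 ≈ -73661.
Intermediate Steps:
S = -441965/6 (S = 2/3 + (1/6)*(-441969) = 2/3 - 147323/2 = -441965/6 ≈ -73661.)
z(f, T) = 1/(2*f)
q = 16/3 (q = ((12 + 2) + 2)*(-1/(-3)) = (14 + 2)*(-(-1)/3) = 16*(-2*(-1/6)) = 16*(1/3) = 16/3 ≈ 5.3333)
w(d, r) = 16/(3*r)
S - w(K, -633) = -441965/6 - 16/(3*(-633)) = -441965/6 - 16*(-1)/(3*633) = -441965/6 - 1*(-16/1899) = -441965/6 + 16/1899 = -279763813/3798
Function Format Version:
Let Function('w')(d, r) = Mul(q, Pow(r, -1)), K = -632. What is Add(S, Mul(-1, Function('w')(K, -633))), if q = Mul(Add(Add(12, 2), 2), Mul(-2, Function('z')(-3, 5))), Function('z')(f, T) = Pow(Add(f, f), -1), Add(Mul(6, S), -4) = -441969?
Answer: Rational(-279763813, 3798) ≈ -73661.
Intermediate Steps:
S = Rational(-441965, 6) (S = Add(Rational(2, 3), Mul(Rational(1, 6), -441969)) = Add(Rational(2, 3), Rational(-147323, 2)) = Rational(-441965, 6) ≈ -73661.)
Function('z')(f, T) = Mul(Rational(1, 2), Pow(f, -1)) (Function('z')(f, T) = Pow(Mul(2, f), -1) = Mul(Rational(1, 2), Pow(f, -1)))
q = Rational(16, 3) (q = Mul(Add(Add(12, 2), 2), Mul(-2, Mul(Rational(1, 2), Pow(-3, -1)))) = Mul(Add(14, 2), Mul(-2, Mul(Rational(1, 2), Rational(-1, 3)))) = Mul(16, Mul(-2, Rational(-1, 6))) = Mul(16, Rational(1, 3)) = Rational(16, 3) ≈ 5.3333)
Function('w')(d, r) = Mul(Rational(16, 3), Pow(r, -1))
Add(S, Mul(-1, Function('w')(K, -633))) = Add(Rational(-441965, 6), Mul(-1, Mul(Rational(16, 3), Pow(-633, -1)))) = Add(Rational(-441965, 6), Mul(-1, Mul(Rational(16, 3), Rational(-1, 633)))) = Add(Rational(-441965, 6), Mul(-1, Rational(-16, 1899))) = Add(Rational(-441965, 6), Rational(16, 1899)) = Rational(-279763813, 3798)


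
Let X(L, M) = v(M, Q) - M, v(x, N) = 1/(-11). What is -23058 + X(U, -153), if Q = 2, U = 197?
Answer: -251956/11 ≈ -22905.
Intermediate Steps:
v(x, N) = -1/11
X(L, M) = -1/11 - M
-23058 + X(U, -153) = -23058 + (-1/11 - 1*(-153)) = -23058 + (-1/11 + 153) = -23058 + 1682/11 = -251956/11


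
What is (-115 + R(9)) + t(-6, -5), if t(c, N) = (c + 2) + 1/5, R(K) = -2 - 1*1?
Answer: -609/5 ≈ -121.80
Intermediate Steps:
R(K) = -3 (R(K) = -2 - 1 = -3)
t(c, N) = 11/5 + c (t(c, N) = (2 + c) + ⅕ = 11/5 + c)
(-115 + R(9)) + t(-6, -5) = (-115 - 3) + (11/5 - 6) = -118 - 19/5 = -609/5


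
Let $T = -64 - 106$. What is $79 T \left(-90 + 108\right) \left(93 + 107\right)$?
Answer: $-48348000$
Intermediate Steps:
$T = -170$
$79 T \left(-90 + 108\right) \left(93 + 107\right) = 79 \left(-170\right) \left(-90 + 108\right) \left(93 + 107\right) = - 13430 \cdot 18 \cdot 200 = \left(-13430\right) 3600 = -48348000$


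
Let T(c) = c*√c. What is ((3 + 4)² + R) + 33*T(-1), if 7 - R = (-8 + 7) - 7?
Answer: 64 - 33*I ≈ 64.0 - 33.0*I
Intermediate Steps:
T(c) = c^(3/2)
R = 15 (R = 7 - ((-8 + 7) - 7) = 7 - (-1 - 7) = 7 - 1*(-8) = 7 + 8 = 15)
((3 + 4)² + R) + 33*T(-1) = ((3 + 4)² + 15) + 33*(-1)^(3/2) = (7² + 15) + 33*(-I) = (49 + 15) - 33*I = 64 - 33*I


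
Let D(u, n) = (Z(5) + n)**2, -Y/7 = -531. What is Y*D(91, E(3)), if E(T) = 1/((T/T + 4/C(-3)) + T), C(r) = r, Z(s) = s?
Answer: 6872733/64 ≈ 1.0739e+5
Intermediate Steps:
Y = 3717 (Y = -7*(-531) = 3717)
E(T) = 1/(-1/3 + T) (E(T) = 1/((T/T + 4/(-3)) + T) = 1/((1 + 4*(-1/3)) + T) = 1/((1 - 4/3) + T) = 1/(-1/3 + T))
D(u, n) = (5 + n)**2
Y*D(91, E(3)) = 3717*(5 + 3/(-1 + 3*3))**2 = 3717*(5 + 3/(-1 + 9))**2 = 3717*(5 + 3/8)**2 = 3717*(43/8)**2 = 3717*(1849/64) = 6872733/64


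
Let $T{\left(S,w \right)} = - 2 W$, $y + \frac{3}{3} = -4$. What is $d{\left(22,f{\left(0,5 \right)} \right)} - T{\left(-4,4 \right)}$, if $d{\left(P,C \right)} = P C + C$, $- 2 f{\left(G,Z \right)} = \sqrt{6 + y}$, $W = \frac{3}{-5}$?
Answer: $- \frac{127}{10} \approx -12.7$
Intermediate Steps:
$W = - \frac{3}{5}$ ($W = 3 \left(- \frac{1}{5}\right) = - \frac{3}{5} \approx -0.6$)
$y = -5$ ($y = -1 - 4 = -5$)
$f{\left(G,Z \right)} = - \frac{1}{2}$ ($f{\left(G,Z \right)} = - \frac{\sqrt{6 - 5}}{2} = - \frac{\sqrt{1}}{2} = \left(- \frac{1}{2}\right) 1 = - \frac{1}{2}$)
$d{\left(P,C \right)} = C + C P$ ($d{\left(P,C \right)} = C P + C = C + C P$)
$T{\left(S,w \right)} = \frac{6}{5}$ ($T{\left(S,w \right)} = \left(-2\right) \left(- \frac{3}{5}\right) = \frac{6}{5}$)
$d{\left(22,f{\left(0,5 \right)} \right)} - T{\left(-4,4 \right)} = - \frac{1 + 22}{2} - \frac{6}{5} = \left(- \frac{1}{2}\right) 23 - \frac{6}{5} = - \frac{23}{2} - \frac{6}{5} = - \frac{127}{10}$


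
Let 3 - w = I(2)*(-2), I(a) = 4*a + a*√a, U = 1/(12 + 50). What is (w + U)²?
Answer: 1513049/3844 + 4716*√2/31 ≈ 608.76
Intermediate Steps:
U = 1/62 ≈ 0.016129
I(a) = a^(3/2) + 4*a (I(a) = 4*a + a^(3/2) = a^(3/2) + 4*a)
w = 19 + 4*√2 (w = 3 - (2^(3/2) + 4*2)*(-2) = 3 - (2*√2 + 8)*(-2) = 3 - (8 + 2*√2)*(-2) = 3 - (-16 - 4*√2) = 3 + (16 + 4*√2) = 19 + 4*√2 ≈ 24.657)
(w + U)² = ((19 + 4*√2) + 1/62)² = (1179/62 + 4*√2)²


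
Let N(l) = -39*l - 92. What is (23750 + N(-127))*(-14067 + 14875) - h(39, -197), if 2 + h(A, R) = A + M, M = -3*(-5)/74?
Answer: 1710706159/74 ≈ 2.3118e+7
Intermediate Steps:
N(l) = -92 - 39*l
M = 15/74 (M = 15*(1/74) = 15/74 ≈ 0.20270)
h(A, R) = -133/74 + A (h(A, R) = -2 + (A + 15/74) = -2 + (15/74 + A) = -133/74 + A)
(23750 + N(-127))*(-14067 + 14875) - h(39, -197) = (23750 + (-92 - 39*(-127)))*(-14067 + 14875) - (-133/74 + 39) = (23750 + (-92 + 4953))*808 - 1*2753/74 = (23750 + 4861)*808 - 2753/74 = 28611*808 - 2753/74 = 23117688 - 2753/74 = 1710706159/74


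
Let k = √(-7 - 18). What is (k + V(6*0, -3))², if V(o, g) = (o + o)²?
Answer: -25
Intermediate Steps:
V(o, g) = 4*o² (V(o, g) = (2*o)² = 4*o²)
k = 5*I (k = √(-25) = 5*I ≈ 5.0*I)
(k + V(6*0, -3))² = (5*I + 4*(6*0)²)² = (5*I + 4*0²)² = (5*I + 4*0)² = (5*I + 0)² = (5*I)² = -25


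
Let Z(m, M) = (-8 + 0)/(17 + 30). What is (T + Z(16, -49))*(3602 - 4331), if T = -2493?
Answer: 85423491/47 ≈ 1.8175e+6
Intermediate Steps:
Z(m, M) = -8/47
(T + Z(16, -49))*(3602 - 4331) = (-2493 - 8/47)*(3602 - 4331) = -117179/47*(-729) = 85423491/47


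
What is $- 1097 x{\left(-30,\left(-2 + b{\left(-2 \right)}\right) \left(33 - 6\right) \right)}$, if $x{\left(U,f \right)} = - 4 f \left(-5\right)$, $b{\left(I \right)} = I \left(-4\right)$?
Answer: $-3554280$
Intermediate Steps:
$b{\left(I \right)} = - 4 I$
$x{\left(U,f \right)} = 20 f$
$- 1097 x{\left(-30,\left(-2 + b{\left(-2 \right)}\right) \left(33 - 6\right) \right)} = - 1097 \cdot 20 \left(-2 - -8\right) \left(33 - 6\right) = - 1097 \cdot 20 \left(-2 + 8\right) 27 = - 1097 \cdot 20 \cdot 6 \cdot 27 = - 1097 \cdot 20 \cdot 162 = \left(-1097\right) 3240 = -3554280$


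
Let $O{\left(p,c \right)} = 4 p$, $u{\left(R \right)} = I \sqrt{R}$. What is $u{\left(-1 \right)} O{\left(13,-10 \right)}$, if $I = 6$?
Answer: $312 i \approx 312.0 i$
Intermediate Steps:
$u{\left(R \right)} = 6 \sqrt{R}$
$u{\left(-1 \right)} O{\left(13,-10 \right)} = 6 \sqrt{-1} \cdot 4 \cdot 13 = 6 i 52 = 312 i$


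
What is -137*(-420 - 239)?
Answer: 90283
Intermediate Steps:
-137*(-420 - 239) = -137*(-659) = 90283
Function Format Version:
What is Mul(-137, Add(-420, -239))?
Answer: 90283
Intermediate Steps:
Mul(-137, Add(-420, -239)) = Mul(-137, -659) = 90283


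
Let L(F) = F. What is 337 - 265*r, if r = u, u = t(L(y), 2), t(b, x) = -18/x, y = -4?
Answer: 2722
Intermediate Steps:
u = -9 (u = -18/2 = -18*1/2 = -9)
r = -9
337 - 265*r = 337 - 265*(-9) = 337 + 2385 = 2722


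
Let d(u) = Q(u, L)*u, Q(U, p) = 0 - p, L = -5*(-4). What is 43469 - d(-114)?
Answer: 41189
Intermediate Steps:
L = 20
Q(U, p) = -p
d(u) = -20*u (d(u) = (-1*20)*u = -20*u)
43469 - d(-114) = 43469 - (-20)*(-114) = 43469 - 1*2280 = 43469 - 2280 = 41189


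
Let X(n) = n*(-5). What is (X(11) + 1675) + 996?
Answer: 2616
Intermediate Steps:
X(n) = -5*n
(X(11) + 1675) + 996 = (-5*11 + 1675) + 996 = (-55 + 1675) + 996 = 1620 + 996 = 2616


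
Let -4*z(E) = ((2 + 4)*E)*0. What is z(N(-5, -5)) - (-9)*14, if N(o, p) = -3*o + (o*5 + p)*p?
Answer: 126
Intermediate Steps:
N(o, p) = -3*o + p*(p + 5*o) (N(o, p) = -3*o + (5*o + p)*p = -3*o + (p + 5*o)*p = -3*o + p*(p + 5*o))
z(E) = 0 (z(E) = -(2 + 4)*E*0/4 = -6*E*0/4 = -¼*0 = 0)
z(N(-5, -5)) - (-9)*14 = 0 - (-9)*14 = 0 - 1*(-126) = 0 + 126 = 126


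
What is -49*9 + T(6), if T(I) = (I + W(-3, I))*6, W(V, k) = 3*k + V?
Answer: -315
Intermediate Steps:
W(V, k) = V + 3*k
T(I) = -18 + 24*I (T(I) = (I + (-3 + 3*I))*6 = (-3 + 4*I)*6 = -18 + 24*I)
-49*9 + T(6) = -49*9 + (-18 + 24*6) = -441 + (-18 + 144) = -441 + 126 = -315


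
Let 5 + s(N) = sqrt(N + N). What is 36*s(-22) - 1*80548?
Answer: -80728 + 72*I*sqrt(11) ≈ -80728.0 + 238.8*I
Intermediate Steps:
s(N) = -5 + sqrt(2)*sqrt(N) (s(N) = -5 + sqrt(N + N) = -5 + sqrt(2*N) = -5 + sqrt(2)*sqrt(N))
36*s(-22) - 1*80548 = 36*(-5 + sqrt(2)*sqrt(-22)) - 1*80548 = 36*(-5 + sqrt(2)*(I*sqrt(22))) - 80548 = 36*(-5 + 2*I*sqrt(11)) - 80548 = (-180 + 72*I*sqrt(11)) - 80548 = -80728 + 72*I*sqrt(11)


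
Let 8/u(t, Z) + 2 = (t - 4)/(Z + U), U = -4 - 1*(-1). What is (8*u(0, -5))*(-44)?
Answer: 5632/3 ≈ 1877.3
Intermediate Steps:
U = -3 (U = -4 + 1 = -3)
u(t, Z) = 8/(-2 + (-4 + t)/(-3 + Z)) (u(t, Z) = 8/(-2 + (t - 4)/(Z - 3)) = 8/(-2 + (-4 + t)/(-3 + Z)))
(8*u(0, -5))*(-44) = (8*(8*(-3 - 5)/(2 + 0 - 2*(-5))))*(-44) = (8*(8*(-8)/(2 + 0 + 10)))*(-44) = (8*(8*(-8)/12))*(-44) = (8*(8*(1/12)*(-8)))*(-44) = (8*(-16/3))*(-44) = -128/3*(-44) = 5632/3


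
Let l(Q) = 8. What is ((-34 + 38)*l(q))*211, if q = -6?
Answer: 6752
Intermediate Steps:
((-34 + 38)*l(q))*211 = ((-34 + 38)*8)*211 = (4*8)*211 = 32*211 = 6752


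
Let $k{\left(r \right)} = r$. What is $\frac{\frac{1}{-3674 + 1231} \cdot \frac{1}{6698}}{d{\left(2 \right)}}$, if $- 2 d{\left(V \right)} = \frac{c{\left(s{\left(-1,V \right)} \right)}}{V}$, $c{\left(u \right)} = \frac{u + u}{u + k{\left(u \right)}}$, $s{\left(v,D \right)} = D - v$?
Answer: $\frac{2}{8181607} \approx 2.4445 \cdot 10^{-7}$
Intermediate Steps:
$c{\left(u \right)} = 1$ ($c{\left(u \right)} = \frac{u + u}{u + u} = \frac{2 u}{2 u} = 2 u \frac{1}{2 u} = 1$)
$d{\left(V \right)} = - \frac{1}{2 V}$ ($d{\left(V \right)} = - \frac{1 \frac{1}{V}}{2} = - \frac{1}{2 V}$)
$\frac{\frac{1}{-3674 + 1231} \cdot \frac{1}{6698}}{d{\left(2 \right)}} = \frac{\frac{1}{-3674 + 1231} \cdot \frac{1}{6698}}{\left(- \frac{1}{2}\right) \frac{1}{2}} = \frac{\frac{1}{-2443} \cdot \frac{1}{6698}}{\left(- \frac{1}{2}\right) \frac{1}{2}} = \frac{\left(- \frac{1}{2443}\right) \frac{1}{6698}}{- \frac{1}{4}} = \left(- \frac{1}{16363214}\right) \left(-4\right) = \frac{2}{8181607}$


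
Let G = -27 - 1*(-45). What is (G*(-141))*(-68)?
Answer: 172584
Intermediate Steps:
G = 18 (G = -27 + 45 = 18)
(G*(-141))*(-68) = (18*(-141))*(-68) = -2538*(-68) = 172584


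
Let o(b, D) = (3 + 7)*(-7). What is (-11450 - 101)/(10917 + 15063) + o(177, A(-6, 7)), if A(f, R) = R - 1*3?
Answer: -1830151/25980 ≈ -70.445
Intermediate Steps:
A(f, R) = -3 + R (A(f, R) = R - 3 = -3 + R)
o(b, D) = -70 (o(b, D) = 10*(-7) = -70)
(-11450 - 101)/(10917 + 15063) + o(177, A(-6, 7)) = (-11450 - 101)/(10917 + 15063) - 70 = -11551/25980 - 70 = -1830151/25980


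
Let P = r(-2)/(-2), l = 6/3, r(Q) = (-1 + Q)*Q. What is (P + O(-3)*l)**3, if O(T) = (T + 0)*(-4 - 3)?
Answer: 59319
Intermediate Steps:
O(T) = -7*T (O(T) = T*(-7) = -7*T)
r(Q) = Q*(-1 + Q)
l = 2 (l = 6*(1/3) = 2)
P = -3 (P = -2*(-1 - 2)/(-2) = -2*(-3)*(-1/2) = 6*(-1/2) = -3)
(P + O(-3)*l)**3 = (-3 - 7*(-3)*2)**3 = (-3 + 21*2)**3 = (-3 + 42)**3 = 39**3 = 59319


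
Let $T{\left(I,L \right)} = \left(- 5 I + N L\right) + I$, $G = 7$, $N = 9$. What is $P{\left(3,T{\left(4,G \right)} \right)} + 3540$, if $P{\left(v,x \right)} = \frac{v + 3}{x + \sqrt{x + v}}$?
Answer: $\frac{7643142}{2159} - \frac{30 \sqrt{2}}{2159} \approx 3540.1$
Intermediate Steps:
$T{\left(I,L \right)} = - 4 I + 9 L$ ($T{\left(I,L \right)} = \left(- 5 I + 9 L\right) + I = - 4 I + 9 L$)
$P{\left(v,x \right)} = \frac{3 + v}{x + \sqrt{v + x}}$
$P{\left(3,T{\left(4,G \right)} \right)} + 3540 = \frac{3 + 3}{\left(\left(-4\right) 4 + 9 \cdot 7\right) + \sqrt{3 + \left(\left(-4\right) 4 + 9 \cdot 7\right)}} + 3540 = \frac{1}{\left(-16 + 63\right) + \sqrt{3 + \left(-16 + 63\right)}} 6 + 3540 = \frac{1}{47 + \sqrt{3 + 47}} \cdot 6 + 3540 = \frac{1}{47 + \sqrt{50}} \cdot 6 + 3540 = \frac{1}{47 + 5 \sqrt{2}} \cdot 6 + 3540 = \frac{6}{47 + 5 \sqrt{2}} + 3540 = 3540 + \frac{6}{47 + 5 \sqrt{2}}$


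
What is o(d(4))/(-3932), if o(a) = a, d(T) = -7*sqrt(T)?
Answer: 7/1966 ≈ 0.0035605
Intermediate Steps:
o(d(4))/(-3932) = -7*sqrt(4)/(-3932) = -7*2*(-1/3932) = -14*(-1/3932) = 7/1966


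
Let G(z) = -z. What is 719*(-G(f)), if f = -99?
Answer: -71181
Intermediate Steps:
719*(-G(f)) = 719*(-(-1)*(-99)) = 719*(-1*99) = 719*(-99) = -71181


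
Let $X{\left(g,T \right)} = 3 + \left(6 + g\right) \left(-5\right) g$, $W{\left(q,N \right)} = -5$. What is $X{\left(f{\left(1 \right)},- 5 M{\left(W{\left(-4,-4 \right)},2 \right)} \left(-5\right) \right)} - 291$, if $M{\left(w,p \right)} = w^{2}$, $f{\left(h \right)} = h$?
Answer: $-323$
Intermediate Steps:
$X{\left(g,T \right)} = 3 + g \left(-30 - 5 g\right)$ ($X{\left(g,T \right)} = 3 + \left(-30 - 5 g\right) g = 3 + g \left(-30 - 5 g\right)$)
$X{\left(f{\left(1 \right)},- 5 M{\left(W{\left(-4,-4 \right)},2 \right)} \left(-5\right) \right)} - 291 = \left(3 - 30 - 5 \cdot 1^{2}\right) - 291 = \left(3 - 30 - 5\right) - 291 = -32 - 291 = -323$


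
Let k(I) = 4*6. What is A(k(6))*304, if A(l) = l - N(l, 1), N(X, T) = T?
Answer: 6992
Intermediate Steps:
k(I) = 24
A(l) = -1 + l (A(l) = l - 1*1 = l - 1 = -1 + l)
A(k(6))*304 = (-1 + 24)*304 = 23*304 = 6992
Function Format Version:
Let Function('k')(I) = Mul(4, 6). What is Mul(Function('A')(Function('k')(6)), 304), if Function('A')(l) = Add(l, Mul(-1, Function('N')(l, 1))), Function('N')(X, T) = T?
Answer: 6992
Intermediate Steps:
Function('k')(I) = 24
Function('A')(l) = Add(-1, l) (Function('A')(l) = Add(l, Mul(-1, 1)) = Add(l, -1) = Add(-1, l))
Mul(Function('A')(Function('k')(6)), 304) = Mul(Add(-1, 24), 304) = Mul(23, 304) = 6992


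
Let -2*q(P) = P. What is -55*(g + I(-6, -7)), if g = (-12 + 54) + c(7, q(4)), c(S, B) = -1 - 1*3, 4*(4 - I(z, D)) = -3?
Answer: -9405/4 ≈ -2351.3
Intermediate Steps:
I(z, D) = 19/4 (I(z, D) = 4 - 1/4*(-3) = 4 + 3/4 = 19/4)
q(P) = -P/2
c(S, B) = -4 (c(S, B) = -1 - 3 = -4)
g = 38 (g = (-12 + 54) - 4 = 42 - 4 = 38)
-55*(g + I(-6, -7)) = -55*(38 + 19/4) = -55*171/4 = -9405/4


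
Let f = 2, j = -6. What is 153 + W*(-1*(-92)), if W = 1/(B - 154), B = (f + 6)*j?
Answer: 15407/101 ≈ 152.54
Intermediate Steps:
B = -48 (B = (2 + 6)*(-6) = 8*(-6) = -48)
W = -1/202 (W = 1/(-48 - 154) = 1/(-202) = -1/202 ≈ -0.0049505)
153 + W*(-1*(-92)) = 153 - (-1)*(-92)/202 = 153 - 1/202*92 = 153 - 46/101 = 15407/101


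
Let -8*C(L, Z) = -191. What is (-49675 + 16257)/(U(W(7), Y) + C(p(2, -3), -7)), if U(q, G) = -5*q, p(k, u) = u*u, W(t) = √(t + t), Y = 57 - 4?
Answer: -51062704/14081 - 10693760*√14/14081 ≈ -6467.9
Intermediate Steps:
Y = 53
W(t) = √2*√t (W(t) = √(2*t) = √2*√t)
p(k, u) = u²
C(L, Z) = 191/8 (C(L, Z) = -⅛*(-191) = 191/8)
(-49675 + 16257)/(U(W(7), Y) + C(p(2, -3), -7)) = (-49675 + 16257)/(-5*√2*√7 + 191/8) = -33418/(-5*√14 + 191/8) = -33418/(191/8 - 5*√14)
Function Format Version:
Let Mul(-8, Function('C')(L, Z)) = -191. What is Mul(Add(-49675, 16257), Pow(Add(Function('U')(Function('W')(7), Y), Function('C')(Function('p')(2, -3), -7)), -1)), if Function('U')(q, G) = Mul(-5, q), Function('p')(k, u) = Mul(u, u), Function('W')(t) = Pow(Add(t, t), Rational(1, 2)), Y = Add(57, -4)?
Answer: Add(Rational(-51062704, 14081), Mul(Rational(-10693760, 14081), Pow(14, Rational(1, 2)))) ≈ -6467.9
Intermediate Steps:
Y = 53
Function('W')(t) = Mul(Pow(2, Rational(1, 2)), Pow(t, Rational(1, 2))) (Function('W')(t) = Pow(Mul(2, t), Rational(1, 2)) = Mul(Pow(2, Rational(1, 2)), Pow(t, Rational(1, 2))))
Function('p')(k, u) = Pow(u, 2)
Function('C')(L, Z) = Rational(191, 8) (Function('C')(L, Z) = Mul(Rational(-1, 8), -191) = Rational(191, 8))
Mul(Add(-49675, 16257), Pow(Add(Function('U')(Function('W')(7), Y), Function('C')(Function('p')(2, -3), -7)), -1)) = Mul(Add(-49675, 16257), Pow(Add(Mul(-5, Mul(Pow(2, Rational(1, 2)), Pow(7, Rational(1, 2)))), Rational(191, 8)), -1)) = Mul(-33418, Pow(Add(Mul(-5, Pow(14, Rational(1, 2))), Rational(191, 8)), -1)) = Mul(-33418, Pow(Add(Rational(191, 8), Mul(-5, Pow(14, Rational(1, 2)))), -1))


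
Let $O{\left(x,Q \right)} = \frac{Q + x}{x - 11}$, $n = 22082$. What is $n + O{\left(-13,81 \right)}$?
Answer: $\frac{132475}{6} \approx 22079.0$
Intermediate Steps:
$O{\left(x,Q \right)} = \frac{Q + x}{-11 + x}$
$n + O{\left(-13,81 \right)} = 22082 + \frac{81 - 13}{-11 - 13} = 22082 + \frac{1}{-24} \cdot 68 = 22082 - \frac{17}{6} = \frac{132475}{6}$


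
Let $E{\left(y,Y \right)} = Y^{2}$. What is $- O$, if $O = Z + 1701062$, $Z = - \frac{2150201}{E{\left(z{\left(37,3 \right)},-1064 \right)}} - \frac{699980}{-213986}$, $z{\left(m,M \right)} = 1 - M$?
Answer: $- \frac{206043592804285783}{121126347328} \approx -1.7011 \cdot 10^{6}$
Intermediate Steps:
$Z = \frac{166165823447}{121126347328}$ ($Z = - \frac{2150201}{\left(-1064\right)^{2}} - \frac{699980}{-213986} = - \frac{2150201}{1132096} - - \frac{349990}{106993} = \left(-2150201\right) \frac{1}{1132096} + \frac{349990}{106993} = - \frac{2150201}{1132096} + \frac{349990}{106993} = \frac{166165823447}{121126347328} \approx 1.3718$)
$O = \frac{206043592804285783}{121126347328}$ ($O = \frac{166165823447}{121126347328} + 1701062 = \frac{206043592804285783}{121126347328} \approx 1.7011 \cdot 10^{6}$)
$- O = \left(-1\right) \frac{206043592804285783}{121126347328} = - \frac{206043592804285783}{121126347328}$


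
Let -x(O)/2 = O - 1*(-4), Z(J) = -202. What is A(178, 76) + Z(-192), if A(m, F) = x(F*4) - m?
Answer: -996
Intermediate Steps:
x(O) = -8 - 2*O (x(O) = -2*(O - 1*(-4)) = -2*(O + 4) = -2*(4 + O) = -8 - 2*O)
A(m, F) = -8 - m - 8*F (A(m, F) = (-8 - 2*F*4) - m = (-8 - 8*F) - m = -8 - m - 8*F)
A(178, 76) + Z(-192) = (-8 - 1*178 - 8*76) - 202 = (-8 - 178 - 608) - 202 = -794 - 202 = -996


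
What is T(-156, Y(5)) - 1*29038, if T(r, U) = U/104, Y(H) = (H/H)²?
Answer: -3019951/104 ≈ -29038.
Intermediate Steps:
Y(H) = 1 (Y(H) = 1² = 1)
T(r, U) = U/104 (T(r, U) = U*(1/104) = U/104)
T(-156, Y(5)) - 1*29038 = (1/104)*1 - 1*29038 = 1/104 - 29038 = -3019951/104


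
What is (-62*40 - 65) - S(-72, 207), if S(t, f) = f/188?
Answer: -478667/188 ≈ -2546.1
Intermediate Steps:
S(t, f) = f/188 (S(t, f) = f*(1/188) = f/188)
(-62*40 - 65) - S(-72, 207) = (-62*40 - 65) - 207/188 = (-2480 - 65) - 1*207/188 = -2545 - 207/188 = -478667/188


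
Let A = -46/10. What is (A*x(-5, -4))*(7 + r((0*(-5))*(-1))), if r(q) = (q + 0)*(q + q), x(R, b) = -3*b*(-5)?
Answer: 1932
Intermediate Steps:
A = -23/5 (A = -46*1/10 = -23/5 ≈ -4.6000)
x(R, b) = 15*b
r(q) = 2*q**2 (r(q) = q*(2*q) = 2*q**2)
(A*x(-5, -4))*(7 + r((0*(-5))*(-1))) = (-69*(-4))*(7 + 2*((0*(-5))*(-1))**2) = (-23/5*(-60))*(7 + 2*(0*(-1))**2) = 276*(7 + 2*0**2) = 276*(7 + 2*0) = 276*(7 + 0) = 276*7 = 1932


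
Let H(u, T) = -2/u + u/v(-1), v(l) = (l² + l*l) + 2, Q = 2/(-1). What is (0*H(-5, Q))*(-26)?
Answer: 0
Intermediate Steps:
Q = -2 (Q = 2*(-1) = -2)
v(l) = 2 + 2*l² (v(l) = (l² + l²) + 2 = 2*l² + 2 = 2 + 2*l²)
H(u, T) = -2/u + u/4 (H(u, T) = -2/u + u/(2 + 2*(-1)²) = -2/u + u/(2 + 2*1) = -2/u + u/(2 + 2) = -2/u + u/4)
(0*H(-5, Q))*(-26) = (0*(-2/(-5) + (¼)*(-5)))*(-26) = (0*(-2*(-⅕) - 5/4))*(-26) = (0*(⅖ - 5/4))*(-26) = (0*(-17/20))*(-26) = 0*(-26) = 0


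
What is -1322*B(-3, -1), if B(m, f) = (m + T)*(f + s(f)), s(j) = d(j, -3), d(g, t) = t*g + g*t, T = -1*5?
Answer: 52880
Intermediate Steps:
T = -5
d(g, t) = 2*g*t (d(g, t) = g*t + g*t = 2*g*t)
s(j) = -6*j (s(j) = 2*j*(-3) = -6*j)
B(m, f) = -5*f*(-5 + m) (B(m, f) = (m - 5)*(f - 6*f) = (-5 + m)*(-5*f) = -5*f*(-5 + m))
-1322*B(-3, -1) = -6610*(-1)*(5 - 1*(-3)) = -6610*(-1)*(5 + 3) = -6610*(-1)*8 = -1322*(-40) = 52880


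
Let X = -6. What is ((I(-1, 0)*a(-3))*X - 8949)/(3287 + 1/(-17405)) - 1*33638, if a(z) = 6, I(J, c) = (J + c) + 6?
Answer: -641532247179/19070078 ≈ -33641.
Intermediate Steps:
I(J, c) = 6 + J + c
((I(-1, 0)*a(-3))*X - 8949)/(3287 + 1/(-17405)) - 1*33638 = (((6 - 1 + 0)*6)*(-6) - 8949)/(3287 + 1/(-17405)) - 1*33638 = ((5*6)*(-6) - 8949)/(3287 - 1/17405) - 33638 = (30*(-6) - 8949)/(57210234/17405) - 33638 = (-180 - 8949)*(17405/57210234) - 33638 = -9129*17405/57210234 - 33638 = -52963415/19070078 - 33638 = -641532247179/19070078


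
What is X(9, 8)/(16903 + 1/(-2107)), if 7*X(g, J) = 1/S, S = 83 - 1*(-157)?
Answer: 301/8547508800 ≈ 3.5215e-8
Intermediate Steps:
S = 240 (S = 83 + 157 = 240)
X(g, J) = 1/1680 (X(g, J) = (1/7)/240 = (1/7)*(1/240) = 1/1680)
X(9, 8)/(16903 + 1/(-2107)) = 1/(1680*(16903 + 1/(-2107))) = 1/(1680*(16903 - 1/2107)) = 1/(1680*(35614620/2107)) = (1/1680)*(2107/35614620) = 301/8547508800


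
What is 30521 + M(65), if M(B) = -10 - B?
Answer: 30446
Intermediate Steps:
30521 + M(65) = 30521 + (-10 - 1*65) = 30521 + (-10 - 65) = 30521 - 75 = 30446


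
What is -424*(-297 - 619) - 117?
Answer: 388267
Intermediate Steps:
-424*(-297 - 619) - 117 = -424*(-916) - 117 = 388384 - 117 = 388267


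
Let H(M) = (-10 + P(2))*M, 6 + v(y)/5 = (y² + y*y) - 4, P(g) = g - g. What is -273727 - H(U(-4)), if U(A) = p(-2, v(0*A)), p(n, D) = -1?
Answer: -273737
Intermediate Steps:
P(g) = 0
v(y) = -50 + 10*y² (v(y) = -30 + 5*((y² + y*y) - 4) = -30 + 5*((y² + y²) - 4) = -30 + 5*(2*y² - 4) = -30 + 5*(-4 + 2*y²) = -30 + (-20 + 10*y²) = -50 + 10*y²)
U(A) = -1
H(M) = -10*M (H(M) = (-10 + 0)*M = -10*M)
-273727 - H(U(-4)) = -273727 - (-10)*(-1) = -273727 - 1*10 = -273727 - 10 = -273737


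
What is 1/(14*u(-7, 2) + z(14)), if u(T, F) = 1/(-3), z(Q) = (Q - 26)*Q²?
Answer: -3/7070 ≈ -0.00042433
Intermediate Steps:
z(Q) = Q²*(-26 + Q) (z(Q) = (-26 + Q)*Q² = Q²*(-26 + Q))
u(T, F) = -⅓
1/(14*u(-7, 2) + z(14)) = 1/(14*(-⅓) + 14²*(-26 + 14)) = 1/(-14/3 + 196*(-12)) = 1/(-14/3 - 2352) = 1/(-7070/3) = -3/7070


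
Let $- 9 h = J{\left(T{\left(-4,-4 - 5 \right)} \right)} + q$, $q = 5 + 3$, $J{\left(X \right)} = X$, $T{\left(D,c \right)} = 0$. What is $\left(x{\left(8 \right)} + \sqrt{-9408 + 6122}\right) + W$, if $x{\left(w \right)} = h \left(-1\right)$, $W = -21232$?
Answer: $- \frac{191080}{9} + i \sqrt{3286} \approx -21231.0 + 57.324 i$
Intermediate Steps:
$q = 8$
$h = - \frac{8}{9}$ ($h = - \frac{0 + 8}{9} = \left(- \frac{1}{9}\right) 8 = - \frac{8}{9} \approx -0.88889$)
$x{\left(w \right)} = \frac{8}{9}$ ($x{\left(w \right)} = \left(- \frac{8}{9}\right) \left(-1\right) = \frac{8}{9}$)
$\left(x{\left(8 \right)} + \sqrt{-9408 + 6122}\right) + W = \left(\frac{8}{9} + \sqrt{-9408 + 6122}\right) - 21232 = \left(\frac{8}{9} + \sqrt{-3286}\right) - 21232 = \left(\frac{8}{9} + i \sqrt{3286}\right) - 21232 = - \frac{191080}{9} + i \sqrt{3286}$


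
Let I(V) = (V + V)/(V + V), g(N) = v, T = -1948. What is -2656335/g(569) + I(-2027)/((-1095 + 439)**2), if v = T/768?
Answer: 219478383084007/209573632 ≈ 1.0473e+6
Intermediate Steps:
v = -487/192 (v = -1948/768 = -1948*1/768 = -487/192 ≈ -2.5365)
g(N) = -487/192
I(V) = 1 (I(V) = (2*V)/((2*V)) = (2*V)*(1/(2*V)) = 1)
-2656335/g(569) + I(-2027)/((-1095 + 439)**2) = -2656335/(-487/192) + 1/(-1095 + 439)**2 = -2656335*(-192/487) + 1/(-656)**2 = 510016320/487 + 1/430336 = 219478383084007/209573632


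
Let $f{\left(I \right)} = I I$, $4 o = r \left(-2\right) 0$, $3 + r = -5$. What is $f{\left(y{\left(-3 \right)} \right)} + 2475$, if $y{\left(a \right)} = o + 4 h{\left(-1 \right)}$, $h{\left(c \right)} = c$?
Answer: $2491$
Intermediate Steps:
$r = -8$ ($r = -3 - 5 = -8$)
$o = 0$ ($o = \frac{\left(-8\right) \left(-2\right) 0}{4} = \frac{16 \cdot 0}{4} = \frac{1}{4} \cdot 0 = 0$)
$y{\left(a \right)} = -4$ ($y{\left(a \right)} = 0 + 4 \left(-1\right) = 0 - 4 = -4$)
$f{\left(I \right)} = I^{2}$
$f{\left(y{\left(-3 \right)} \right)} + 2475 = \left(-4\right)^{2} + 2475 = 16 + 2475 = 2491$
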